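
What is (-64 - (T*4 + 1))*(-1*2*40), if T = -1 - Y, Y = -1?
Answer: 5200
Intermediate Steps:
T = 0 (T = -1 - 1*(-1) = -1 + 1 = 0)
(-64 - (T*4 + 1))*(-1*2*40) = (-64 - (0*4 + 1))*(-1*2*40) = (-64 - (0 + 1))*(-2*40) = (-64 - 1*1)*(-80) = (-64 - 1)*(-80) = -65*(-80) = 5200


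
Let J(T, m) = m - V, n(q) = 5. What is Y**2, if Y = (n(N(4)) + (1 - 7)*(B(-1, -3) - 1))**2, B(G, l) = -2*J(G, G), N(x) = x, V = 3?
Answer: 1874161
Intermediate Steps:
J(T, m) = -3 + m (J(T, m) = m - 1*3 = m - 3 = -3 + m)
B(G, l) = 6 - 2*G (B(G, l) = -2*(-3 + G) = 6 - 2*G)
Y = 1369 (Y = (5 + (1 - 7)*((6 - 2*(-1)) - 1))**2 = (5 - 6*((6 + 2) - 1))**2 = (5 - 6*(8 - 1))**2 = (5 - 6*7)**2 = (5 - 42)**2 = (-37)**2 = 1369)
Y**2 = 1369**2 = 1874161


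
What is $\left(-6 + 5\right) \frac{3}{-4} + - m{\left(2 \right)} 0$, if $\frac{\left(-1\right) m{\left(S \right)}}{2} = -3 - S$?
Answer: $\frac{3}{4} \approx 0.75$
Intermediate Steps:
$m{\left(S \right)} = 6 + 2 S$ ($m{\left(S \right)} = - 2 \left(-3 - S\right) = 6 + 2 S$)
$\left(-6 + 5\right) \frac{3}{-4} + - m{\left(2 \right)} 0 = \left(-6 + 5\right) \frac{3}{-4} + - (6 + 2 \cdot 2) 0 = - \frac{3 \left(-1\right)}{4} + - (6 + 4) 0 = \left(-1\right) \left(- \frac{3}{4}\right) + \left(-1\right) 10 \cdot 0 = \frac{3}{4} - 0 = \frac{3}{4} + 0 = \frac{3}{4}$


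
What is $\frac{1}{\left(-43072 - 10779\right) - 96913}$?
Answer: $- \frac{1}{150764} \approx -6.6329 \cdot 10^{-6}$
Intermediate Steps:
$\frac{1}{\left(-43072 - 10779\right) - 96913} = \frac{1}{-53851 - 96913} = \frac{1}{-150764} = - \frac{1}{150764}$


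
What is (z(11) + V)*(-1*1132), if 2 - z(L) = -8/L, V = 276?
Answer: -3470712/11 ≈ -3.1552e+5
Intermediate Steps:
z(L) = 2 + 8/L (z(L) = 2 - (-8)/L = 2 + 8/L)
(z(11) + V)*(-1*1132) = ((2 + 8/11) + 276)*(-1*1132) = ((2 + 8*(1/11)) + 276)*(-1132) = ((2 + 8/11) + 276)*(-1132) = (30/11 + 276)*(-1132) = (3066/11)*(-1132) = -3470712/11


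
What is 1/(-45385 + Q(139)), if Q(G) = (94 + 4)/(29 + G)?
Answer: -12/544613 ≈ -2.2034e-5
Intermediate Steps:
Q(G) = 98/(29 + G)
1/(-45385 + Q(139)) = 1/(-45385 + 98/(29 + 139)) = 1/(-45385 + 98/168) = 1/(-45385 + 98*(1/168)) = 1/(-45385 + 7/12) = 1/(-544613/12) = -12/544613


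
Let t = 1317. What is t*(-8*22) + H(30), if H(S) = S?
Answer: -231762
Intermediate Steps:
t*(-8*22) + H(30) = 1317*(-8*22) + 30 = 1317*(-176) + 30 = -231792 + 30 = -231762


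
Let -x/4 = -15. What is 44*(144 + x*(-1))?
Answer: 3696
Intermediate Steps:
x = 60 (x = -4*(-15) = 60)
44*(144 + x*(-1)) = 44*(144 + 60*(-1)) = 44*(144 - 60) = 44*84 = 3696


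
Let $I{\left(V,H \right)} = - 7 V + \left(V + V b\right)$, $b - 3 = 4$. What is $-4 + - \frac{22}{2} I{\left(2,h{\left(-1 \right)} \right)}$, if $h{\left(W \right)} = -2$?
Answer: $-26$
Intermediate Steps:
$b = 7$ ($b = 3 + 4 = 7$)
$I{\left(V,H \right)} = V$ ($I{\left(V,H \right)} = - 7 V + \left(V + V 7\right) = - 7 V + \left(V + 7 V\right) = - 7 V + 8 V = V$)
$-4 + - \frac{22}{2} I{\left(2,h{\left(-1 \right)} \right)} = -4 + - \frac{22}{2} \cdot 2 = -4 + \left(-22\right) \frac{1}{2} \cdot 2 = -4 - 22 = -26$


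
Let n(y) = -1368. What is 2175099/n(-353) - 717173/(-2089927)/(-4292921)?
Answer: -6504917415152829199/4091182527085752 ≈ -1590.0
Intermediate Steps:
2175099/n(-353) - 717173/(-2089927)/(-4292921) = 2175099/(-1368) - 717173/(-2089927)/(-4292921) = 2175099*(-1/1368) - 717173*(-1/2089927)*(-1/4292921) = -725033/456 + (717173/2089927)*(-1/4292921) = -725033/456 - 717173/8971891506767 = -6504917415152829199/4091182527085752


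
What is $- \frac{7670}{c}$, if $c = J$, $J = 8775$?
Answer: $- \frac{118}{135} \approx -0.87407$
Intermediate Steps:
$c = 8775$
$- \frac{7670}{c} = - \frac{7670}{8775} = \left(-7670\right) \frac{1}{8775} = - \frac{118}{135}$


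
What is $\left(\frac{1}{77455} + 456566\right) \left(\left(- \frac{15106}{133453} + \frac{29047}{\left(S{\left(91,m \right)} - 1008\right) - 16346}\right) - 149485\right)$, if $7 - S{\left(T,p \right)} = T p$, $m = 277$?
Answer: $- \frac{6004152009735479375901927}{87972753280342} \approx -6.825 \cdot 10^{10}$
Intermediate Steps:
$S{\left(T,p \right)} = 7 - T p$
$\left(\frac{1}{77455} + 456566\right) \left(\left(- \frac{15106}{133453} + \frac{29047}{\left(S{\left(91,m \right)} - 1008\right) - 16346}\right) - 149485\right) = \left(\frac{1}{77455} + 456566\right) \left(\left(- \frac{15106}{133453} + \frac{29047}{\left(\left(7 - 91 \cdot 277\right) - 1008\right) - 16346}\right) - 149485\right) = \left(\frac{1}{77455} + 456566\right) \left(\left(\left(-15106\right) \frac{1}{133453} + \frac{29047}{\left(\left(7 - 25207\right) - 1008\right) - 16346}\right) - 149485\right) = \frac{35363319531 \left(\left(- \frac{15106}{133453} + \frac{29047}{\left(-25200 - 1008\right) - 16346}\right) - 149485\right)}{77455} = \frac{35363319531 \left(\left(- \frac{15106}{133453} + \frac{29047}{-26208 - 16346}\right) - 149485\right)}{77455} = \frac{35363319531 \left(\left(- \frac{15106}{133453} + \frac{29047}{-42554}\right) - 149485\right)}{77455} = \frac{35363319531 \left(\left(- \frac{15106}{133453} + 29047 \left(- \frac{1}{42554}\right)\right) - 149485\right)}{77455} = \frac{35363319531 \left(\left(- \frac{15106}{133453} - \frac{29047}{42554}\right) - 149485\right)}{77455} = \frac{35363319531 \left(- \frac{4519230015}{5678958962} - 149485\right)}{77455} = \frac{35363319531}{77455} \left(- \frac{848923699664585}{5678958962}\right) = - \frac{6004152009735479375901927}{87972753280342}$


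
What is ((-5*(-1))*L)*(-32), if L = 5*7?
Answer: -5600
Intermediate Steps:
L = 35
((-5*(-1))*L)*(-32) = (-5*(-1)*35)*(-32) = (5*35)*(-32) = 175*(-32) = -5600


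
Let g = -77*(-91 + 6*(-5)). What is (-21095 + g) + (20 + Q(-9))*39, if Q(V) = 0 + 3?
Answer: -10881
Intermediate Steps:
Q(V) = 3
g = 9317 (g = -77*(-91 - 30) = -77*(-121) = 9317)
(-21095 + g) + (20 + Q(-9))*39 = (-21095 + 9317) + (20 + 3)*39 = -11778 + 23*39 = -11778 + 897 = -10881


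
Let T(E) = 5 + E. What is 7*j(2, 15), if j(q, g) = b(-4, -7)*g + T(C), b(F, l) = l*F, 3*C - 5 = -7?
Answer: 8911/3 ≈ 2970.3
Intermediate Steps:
C = -2/3 (C = 5/3 + (1/3)*(-7) = 5/3 - 7/3 = -2/3 ≈ -0.66667)
b(F, l) = F*l
j(q, g) = 13/3 + 28*g (j(q, g) = (-4*(-7))*g + (5 - 2/3) = 28*g + 13/3 = 13/3 + 28*g)
7*j(2, 15) = 7*(13/3 + 28*15) = 7*(13/3 + 420) = 7*(1273/3) = 8911/3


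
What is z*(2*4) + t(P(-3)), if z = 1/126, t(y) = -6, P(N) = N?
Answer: -374/63 ≈ -5.9365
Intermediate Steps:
z = 1/126 ≈ 0.0079365
z*(2*4) + t(P(-3)) = (2*4)/126 - 6 = (1/126)*8 - 6 = 4/63 - 6 = -374/63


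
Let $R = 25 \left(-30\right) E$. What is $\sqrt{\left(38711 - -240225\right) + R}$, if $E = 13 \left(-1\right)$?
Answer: $\sqrt{288686} \approx 537.29$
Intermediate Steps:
$E = -13$
$R = 9750$ ($R = 25 \left(-30\right) \left(-13\right) = \left(-750\right) \left(-13\right) = 9750$)
$\sqrt{\left(38711 - -240225\right) + R} = \sqrt{\left(38711 - -240225\right) + 9750} = \sqrt{\left(38711 + 240225\right) + 9750} = \sqrt{278936 + 9750} = \sqrt{288686}$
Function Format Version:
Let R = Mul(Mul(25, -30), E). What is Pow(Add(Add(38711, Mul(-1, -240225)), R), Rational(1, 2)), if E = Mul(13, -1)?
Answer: Pow(288686, Rational(1, 2)) ≈ 537.29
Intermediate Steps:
E = -13
R = 9750 (R = Mul(Mul(25, -30), -13) = Mul(-750, -13) = 9750)
Pow(Add(Add(38711, Mul(-1, -240225)), R), Rational(1, 2)) = Pow(Add(Add(38711, Mul(-1, -240225)), 9750), Rational(1, 2)) = Pow(Add(Add(38711, 240225), 9750), Rational(1, 2)) = Pow(Add(278936, 9750), Rational(1, 2)) = Pow(288686, Rational(1, 2))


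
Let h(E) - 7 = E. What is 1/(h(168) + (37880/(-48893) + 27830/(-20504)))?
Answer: 45568276/7877294495 ≈ 0.0057848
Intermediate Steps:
h(E) = 7 + E
1/(h(168) + (37880/(-48893) + 27830/(-20504))) = 1/((7 + 168) + (37880/(-48893) + 27830/(-20504))) = 1/(175 + (37880*(-1/48893) + 27830*(-1/20504))) = 1/(175 + (-37880/48893 - 1265/932)) = 1/(175 - 97153805/45568276) = 1/(7877294495/45568276) = 45568276/7877294495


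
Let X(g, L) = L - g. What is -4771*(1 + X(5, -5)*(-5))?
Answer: -243321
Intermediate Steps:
-4771*(1 + X(5, -5)*(-5)) = -4771*(1 + (-5 - 1*5)*(-5)) = -4771*(1 + (-5 - 5)*(-5)) = -4771*(1 - 10*(-5)) = -4771*(1 + 50) = -4771*51 = -243321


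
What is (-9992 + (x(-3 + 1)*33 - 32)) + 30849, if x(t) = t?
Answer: 20759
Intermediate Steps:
(-9992 + (x(-3 + 1)*33 - 32)) + 30849 = (-9992 + ((-3 + 1)*33 - 32)) + 30849 = (-9992 + (-2*33 - 32)) + 30849 = (-9992 + (-66 - 32)) + 30849 = (-9992 - 98) + 30849 = -10090 + 30849 = 20759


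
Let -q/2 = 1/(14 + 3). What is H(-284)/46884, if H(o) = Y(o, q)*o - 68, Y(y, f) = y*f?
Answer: -13539/66419 ≈ -0.20384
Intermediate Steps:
q = -2/17 (q = -2/(14 + 3) = -2/17 ≈ -0.11765)
Y(y, f) = f*y
H(o) = -68 - 2*o²/17 (H(o) = (-2*o/17)*o - 68 = -2*o²/17 - 68 = -68 - 2*o²/17)
H(-284)/46884 = (-68 - 2/17*(-284)²)/46884 = (-68 - 2/17*80656)*(1/46884) = (-68 - 161312/17)*(1/46884) = -162468/17*1/46884 = -13539/66419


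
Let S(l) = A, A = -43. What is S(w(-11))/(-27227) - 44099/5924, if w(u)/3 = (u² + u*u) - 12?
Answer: -1200428741/161292748 ≈ -7.4425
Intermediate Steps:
w(u) = -36 + 6*u² (w(u) = 3*((u² + u*u) - 12) = 3*((u² + u²) - 12) = 3*(2*u² - 12) = 3*(-12 + 2*u²) = -36 + 6*u²)
S(l) = -43
S(w(-11))/(-27227) - 44099/5924 = -43/(-27227) - 44099/5924 = -43*(-1/27227) - 44099*1/5924 = 43/27227 - 44099/5924 = -1200428741/161292748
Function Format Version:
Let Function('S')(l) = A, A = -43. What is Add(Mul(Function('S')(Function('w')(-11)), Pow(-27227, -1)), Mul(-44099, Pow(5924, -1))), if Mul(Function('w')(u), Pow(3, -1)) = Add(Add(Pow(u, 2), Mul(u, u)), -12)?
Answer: Rational(-1200428741, 161292748) ≈ -7.4425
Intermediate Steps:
Function('w')(u) = Add(-36, Mul(6, Pow(u, 2))) (Function('w')(u) = Mul(3, Add(Add(Pow(u, 2), Mul(u, u)), -12)) = Mul(3, Add(Add(Pow(u, 2), Pow(u, 2)), -12)) = Mul(3, Add(Mul(2, Pow(u, 2)), -12)) = Mul(3, Add(-12, Mul(2, Pow(u, 2)))) = Add(-36, Mul(6, Pow(u, 2))))
Function('S')(l) = -43
Add(Mul(Function('S')(Function('w')(-11)), Pow(-27227, -1)), Mul(-44099, Pow(5924, -1))) = Add(Mul(-43, Pow(-27227, -1)), Mul(-44099, Pow(5924, -1))) = Add(Mul(-43, Rational(-1, 27227)), Mul(-44099, Rational(1, 5924))) = Add(Rational(43, 27227), Rational(-44099, 5924)) = Rational(-1200428741, 161292748)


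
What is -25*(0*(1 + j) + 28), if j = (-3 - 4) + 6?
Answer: -700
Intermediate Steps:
j = -1 (j = -7 + 6 = -1)
-25*(0*(1 + j) + 28) = -25*(0*(1 - 1) + 28) = -25*(0*0 + 28) = -25*(0 + 28) = -25*28 = -700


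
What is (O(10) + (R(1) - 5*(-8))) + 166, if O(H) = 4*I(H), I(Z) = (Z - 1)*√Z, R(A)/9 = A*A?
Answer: 215 + 36*√10 ≈ 328.84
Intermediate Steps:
R(A) = 9*A² (R(A) = 9*(A*A) = 9*A²)
I(Z) = √Z*(-1 + Z) (I(Z) = (-1 + Z)*√Z = √Z*(-1 + Z))
O(H) = 4*√H*(-1 + H) (O(H) = 4*(√H*(-1 + H)) = 4*√H*(-1 + H))
(O(10) + (R(1) - 5*(-8))) + 166 = (4*√10*(-1 + 10) + (9*1² - 5*(-8))) + 166 = (4*√10*9 + (9*1 + 40)) + 166 = (36*√10 + (9 + 40)) + 166 = (36*√10 + 49) + 166 = (49 + 36*√10) + 166 = 215 + 36*√10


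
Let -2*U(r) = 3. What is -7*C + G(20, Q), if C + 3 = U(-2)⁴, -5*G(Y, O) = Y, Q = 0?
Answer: -295/16 ≈ -18.438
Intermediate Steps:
U(r) = -3/2 (U(r) = -½*3 = -3/2)
G(Y, O) = -Y/5
C = 33/16 (C = -3 + (-3/2)⁴ = -3 + 81/16 = 33/16 ≈ 2.0625)
-7*C + G(20, Q) = -7*33/16 - ⅕*20 = -231/16 - 4 = -295/16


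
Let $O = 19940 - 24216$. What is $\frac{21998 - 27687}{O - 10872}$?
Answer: $\frac{5689}{15148} \approx 0.37556$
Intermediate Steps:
$O = -4276$
$\frac{21998 - 27687}{O - 10872} = \frac{21998 - 27687}{-4276 - 10872} = - \frac{5689}{-15148} = \left(-5689\right) \left(- \frac{1}{15148}\right) = \frac{5689}{15148}$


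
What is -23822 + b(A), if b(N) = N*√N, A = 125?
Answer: -23822 + 625*√5 ≈ -22424.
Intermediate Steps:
b(N) = N^(3/2)
-23822 + b(A) = -23822 + 125^(3/2) = -23822 + 625*√5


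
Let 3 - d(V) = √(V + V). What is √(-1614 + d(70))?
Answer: √(-1611 - 2*√35) ≈ 40.284*I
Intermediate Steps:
d(V) = 3 - √2*√V (d(V) = 3 - √(V + V) = 3 - √(2*V) = 3 - √2*√V)
√(-1614 + d(70)) = √(-1614 + (3 - √2*√70)) = √(-1614 + (3 - 2*√35)) = √(-1611 - 2*√35)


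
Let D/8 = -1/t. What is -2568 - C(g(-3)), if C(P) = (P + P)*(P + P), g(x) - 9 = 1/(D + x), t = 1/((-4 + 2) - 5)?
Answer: -8127448/2809 ≈ -2893.4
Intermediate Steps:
t = -⅐ (t = 1/(-2 - 5) = 1/(-7) = -⅐ ≈ -0.14286)
D = 56 (D = 8*(-1/(-⅐)) = 8*(-1*(-7)) = 8*7 = 56)
g(x) = 9 + 1/(56 + x)
C(P) = 4*P² (C(P) = (2*P)*(2*P) = 4*P²)
-2568 - C(g(-3)) = -2568 - 4*((505 + 9*(-3))/(56 - 3))² = -2568 - 4*((505 - 27)/53)² = -2568 - 4*((1/53)*478)² = -2568 - 4*(478/53)² = -2568 - 4*228484/2809 = -2568 - 1*913936/2809 = -2568 - 913936/2809 = -8127448/2809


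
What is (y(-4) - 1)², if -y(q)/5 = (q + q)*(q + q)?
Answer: 103041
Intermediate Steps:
y(q) = -20*q² (y(q) = -5*(q + q)*(q + q) = -5*2*q*2*q = -20*q²)
(y(-4) - 1)² = (-20*(-4)² - 1)² = (-20*16 - 1)² = (-320 - 1)² = (-321)² = 103041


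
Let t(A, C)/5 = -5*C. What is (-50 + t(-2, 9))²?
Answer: 75625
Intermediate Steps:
t(A, C) = -25*C (t(A, C) = 5*(-5*C) = -25*C)
(-50 + t(-2, 9))² = (-50 - 25*9)² = (-50 - 225)² = (-275)² = 75625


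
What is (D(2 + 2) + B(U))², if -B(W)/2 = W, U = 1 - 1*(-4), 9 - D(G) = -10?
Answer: 81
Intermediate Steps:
D(G) = 19 (D(G) = 9 - 1*(-10) = 9 + 10 = 19)
U = 5 (U = 1 + 4 = 5)
B(W) = -2*W
(D(2 + 2) + B(U))² = (19 - 2*5)² = (19 - 10)² = 9² = 81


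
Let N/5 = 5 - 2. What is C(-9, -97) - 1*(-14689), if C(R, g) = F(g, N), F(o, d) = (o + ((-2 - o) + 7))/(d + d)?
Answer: 88135/6 ≈ 14689.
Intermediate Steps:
N = 15 (N = 5*(5 - 2) = 5*3 = 15)
F(o, d) = 5/(2*d) (F(o, d) = (o + (5 - o))/((2*d)) = 5*(1/(2*d)) = 5/(2*d))
C(R, g) = 1/6 (C(R, g) = (5/2)/15 = (5/2)*(1/15) = 1/6)
C(-9, -97) - 1*(-14689) = 1/6 - 1*(-14689) = 1/6 + 14689 = 88135/6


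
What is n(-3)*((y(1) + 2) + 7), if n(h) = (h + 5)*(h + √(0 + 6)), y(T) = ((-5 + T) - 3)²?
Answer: -348 + 116*√6 ≈ -63.859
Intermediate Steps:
y(T) = (-8 + T)²
n(h) = (5 + h)*(h + √6)
n(-3)*((y(1) + 2) + 7) = ((-3)² + 5*(-3) + 5*√6 - 3*√6)*(((-8 + 1)² + 2) + 7) = (9 - 15 + 5*√6 - 3*√6)*(((-7)² + 2) + 7) = (-6 + 2*√6)*((49 + 2) + 7) = (-6 + 2*√6)*(51 + 7) = (-6 + 2*√6)*58 = -348 + 116*√6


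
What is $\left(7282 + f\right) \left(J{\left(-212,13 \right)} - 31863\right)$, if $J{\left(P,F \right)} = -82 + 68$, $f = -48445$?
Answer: $1312152951$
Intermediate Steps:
$J{\left(P,F \right)} = -14$
$\left(7282 + f\right) \left(J{\left(-212,13 \right)} - 31863\right) = \left(7282 - 48445\right) \left(-14 - 31863\right) = \left(-41163\right) \left(-31877\right) = 1312152951$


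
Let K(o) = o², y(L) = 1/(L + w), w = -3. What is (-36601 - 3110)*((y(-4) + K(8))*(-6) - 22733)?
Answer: 917965149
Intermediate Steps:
y(L) = 1/(-3 + L) (y(L) = 1/(L - 3) = 1/(-3 + L))
(-36601 - 3110)*((y(-4) + K(8))*(-6) - 22733) = (-36601 - 3110)*((1/(-3 - 4) + 8²)*(-6) - 22733) = -39711*((1/(-7) + 64)*(-6) - 22733) = -39711*((-⅐ + 64)*(-6) - 22733) = -39711*((447/7)*(-6) - 22733) = -39711*(-2682/7 - 22733) = -39711*(-161813/7) = 917965149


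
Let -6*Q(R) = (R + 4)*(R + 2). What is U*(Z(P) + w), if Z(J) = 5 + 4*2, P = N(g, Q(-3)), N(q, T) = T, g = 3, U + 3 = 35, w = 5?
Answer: 576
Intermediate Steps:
U = 32 (U = -3 + 35 = 32)
Q(R) = -(2 + R)*(4 + R)/6 (Q(R) = -(R + 4)*(R + 2)/6 = -(4 + R)*(2 + R)/6 = -(2 + R)*(4 + R)/6)
P = ⅙ (P = -4/3 - 1*(-3) - ⅙*(-3)² = -4/3 + 3 - ⅙*9 = -4/3 + 3 - 3/2 = ⅙ ≈ 0.16667)
Z(J) = 13 (Z(J) = 5 + 8 = 13)
U*(Z(P) + w) = 32*(13 + 5) = 32*18 = 576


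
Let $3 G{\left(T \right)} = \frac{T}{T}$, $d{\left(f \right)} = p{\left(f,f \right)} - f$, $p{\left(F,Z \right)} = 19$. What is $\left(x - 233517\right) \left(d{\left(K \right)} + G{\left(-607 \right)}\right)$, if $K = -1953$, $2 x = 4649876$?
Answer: $\frac{12374938057}{3} \approx 4.125 \cdot 10^{9}$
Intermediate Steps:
$x = 2324938$ ($x = \frac{1}{2} \cdot 4649876 = 2324938$)
$d{\left(f \right)} = 19 - f$
$G{\left(T \right)} = \frac{1}{3}$ ($G{\left(T \right)} = \frac{T \frac{1}{T}}{3} = \frac{1}{3} \cdot 1 = \frac{1}{3}$)
$\left(x - 233517\right) \left(d{\left(K \right)} + G{\left(-607 \right)}\right) = \left(2324938 - 233517\right) \left(\left(19 - -1953\right) + \frac{1}{3}\right) = 2091421 \left(\left(19 + 1953\right) + \frac{1}{3}\right) = 2091421 \left(1972 + \frac{1}{3}\right) = 2091421 \cdot \frac{5917}{3} = \frac{12374938057}{3}$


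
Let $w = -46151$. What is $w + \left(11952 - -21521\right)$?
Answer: $-12678$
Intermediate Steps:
$w + \left(11952 - -21521\right) = -46151 + \left(11952 - -21521\right) = -46151 + \left(11952 + 21521\right) = -46151 + 33473 = -12678$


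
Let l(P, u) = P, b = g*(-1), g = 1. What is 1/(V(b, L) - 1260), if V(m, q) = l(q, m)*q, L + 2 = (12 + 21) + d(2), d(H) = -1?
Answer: -1/360 ≈ -0.0027778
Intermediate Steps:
b = -1 (b = 1*(-1) = -1)
L = 30 (L = -2 + ((12 + 21) - 1) = -2 + (33 - 1) = -2 + 32 = 30)
V(m, q) = q² (V(m, q) = q*q = q²)
1/(V(b, L) - 1260) = 1/(30² - 1260) = 1/(900 - 1260) = 1/(-360) = -1/360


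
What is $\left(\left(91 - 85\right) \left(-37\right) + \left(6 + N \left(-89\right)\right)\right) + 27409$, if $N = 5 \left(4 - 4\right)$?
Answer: $27193$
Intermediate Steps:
$N = 0$ ($N = 5 \cdot 0 = 0$)
$\left(\left(91 - 85\right) \left(-37\right) + \left(6 + N \left(-89\right)\right)\right) + 27409 = \left(\left(91 - 85\right) \left(-37\right) + \left(6 + 0 \left(-89\right)\right)\right) + 27409 = \left(6 \left(-37\right) + \left(6 + 0\right)\right) + 27409 = \left(-222 + 6\right) + 27409 = -216 + 27409 = 27193$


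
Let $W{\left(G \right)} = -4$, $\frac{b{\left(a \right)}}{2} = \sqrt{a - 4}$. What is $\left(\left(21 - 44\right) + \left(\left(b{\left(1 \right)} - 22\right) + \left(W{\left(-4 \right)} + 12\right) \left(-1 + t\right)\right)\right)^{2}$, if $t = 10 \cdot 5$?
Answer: $120397 + 1388 i \sqrt{3} \approx 1.204 \cdot 10^{5} + 2404.1 i$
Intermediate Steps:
$b{\left(a \right)} = 2 \sqrt{-4 + a}$ ($b{\left(a \right)} = 2 \sqrt{a - 4} = 2 \sqrt{-4 + a}$)
$t = 50$
$\left(\left(21 - 44\right) + \left(\left(b{\left(1 \right)} - 22\right) + \left(W{\left(-4 \right)} + 12\right) \left(-1 + t\right)\right)\right)^{2} = \left(\left(21 - 44\right) - \left(22 - 2 \sqrt{-4 + 1} - \left(-4 + 12\right) \left(-1 + 50\right)\right)\right)^{2} = \left(-23 + \left(\left(2 \sqrt{-3} - 22\right) + 8 \cdot 49\right)\right)^{2} = \left(-23 + \left(\left(2 i \sqrt{3} - 22\right) + 392\right)\right)^{2} = \left(-23 + \left(\left(-22 + 2 i \sqrt{3}\right) + 392\right)\right)^{2} = \left(-23 + \left(370 + 2 i \sqrt{3}\right)\right)^{2} = \left(347 + 2 i \sqrt{3}\right)^{2}$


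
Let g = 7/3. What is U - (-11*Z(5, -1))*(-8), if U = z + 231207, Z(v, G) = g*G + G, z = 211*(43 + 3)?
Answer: 723619/3 ≈ 2.4121e+5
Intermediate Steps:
g = 7/3 (g = 7*(1/3) = 7/3 ≈ 2.3333)
z = 9706 (z = 211*46 = 9706)
Z(v, G) = 10*G/3 (Z(v, G) = 7*G/3 + G = 10*G/3)
U = 240913 (U = 9706 + 231207 = 240913)
U - (-11*Z(5, -1))*(-8) = 240913 - (-110*(-1)/3)*(-8) = 240913 - (-11*(-10/3))*(-8) = 240913 - 110*(-8)/3 = 240913 - 1*(-880/3) = 240913 + 880/3 = 723619/3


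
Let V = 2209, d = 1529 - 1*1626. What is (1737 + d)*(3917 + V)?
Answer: 10046640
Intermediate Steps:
d = -97 (d = 1529 - 1626 = -97)
(1737 + d)*(3917 + V) = (1737 - 97)*(3917 + 2209) = 1640*6126 = 10046640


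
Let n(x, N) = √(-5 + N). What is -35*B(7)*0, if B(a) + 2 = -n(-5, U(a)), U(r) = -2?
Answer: 0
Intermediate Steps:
B(a) = -2 - I*√7 (B(a) = -2 - √(-5 - 2) = -2 - √(-7) = -2 - I*√7)
-35*B(7)*0 = -35*(-2 - I*√7)*0 = (70 + 35*I*√7)*0 = 0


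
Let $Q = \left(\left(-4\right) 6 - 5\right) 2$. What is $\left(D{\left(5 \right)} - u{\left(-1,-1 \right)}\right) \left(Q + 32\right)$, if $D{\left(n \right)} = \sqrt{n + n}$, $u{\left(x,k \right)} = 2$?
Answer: $52 - 26 \sqrt{10} \approx -30.219$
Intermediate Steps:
$D{\left(n \right)} = \sqrt{2} \sqrt{n}$ ($D{\left(n \right)} = \sqrt{2 n} = \sqrt{2} \sqrt{n}$)
$Q = -58$ ($Q = \left(-24 - 5\right) 2 = \left(-29\right) 2 = -58$)
$\left(D{\left(5 \right)} - u{\left(-1,-1 \right)}\right) \left(Q + 32\right) = \left(\sqrt{2} \sqrt{5} - 2\right) \left(-58 + 32\right) = \left(\sqrt{10} - 2\right) \left(-26\right) = \left(-2 + \sqrt{10}\right) \left(-26\right) = 52 - 26 \sqrt{10}$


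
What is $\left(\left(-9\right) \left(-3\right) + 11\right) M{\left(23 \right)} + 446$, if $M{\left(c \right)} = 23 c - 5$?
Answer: $20358$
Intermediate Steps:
$M{\left(c \right)} = -5 + 23 c$
$\left(\left(-9\right) \left(-3\right) + 11\right) M{\left(23 \right)} + 446 = \left(\left(-9\right) \left(-3\right) + 11\right) \left(-5 + 23 \cdot 23\right) + 446 = \left(27 + 11\right) \left(-5 + 529\right) + 446 = 38 \cdot 524 + 446 = 19912 + 446 = 20358$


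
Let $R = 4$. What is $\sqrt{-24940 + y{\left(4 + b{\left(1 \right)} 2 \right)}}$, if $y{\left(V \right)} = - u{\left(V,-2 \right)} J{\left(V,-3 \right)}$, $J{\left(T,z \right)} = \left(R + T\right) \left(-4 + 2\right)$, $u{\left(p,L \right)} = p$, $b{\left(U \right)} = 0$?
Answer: $6 i \sqrt{691} \approx 157.72 i$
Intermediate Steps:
$J{\left(T,z \right)} = -8 - 2 T$ ($J{\left(T,z \right)} = \left(4 + T\right) \left(-4 + 2\right) = \left(4 + T\right) \left(-2\right) = -8 - 2 T$)
$y{\left(V \right)} = - V \left(-8 - 2 V\right)$
$\sqrt{-24940 + y{\left(4 + b{\left(1 \right)} 2 \right)}} = \sqrt{-24940 + 2 \left(4 + 0 \cdot 2\right) \left(4 + \left(4 + 0 \cdot 2\right)\right)} = \sqrt{-24940 + 2 \left(4 + 0\right) \left(4 + \left(4 + 0\right)\right)} = \sqrt{-24940 + 2 \cdot 4 \left(4 + 4\right)} = \sqrt{-24940 + 2 \cdot 4 \cdot 8} = \sqrt{-24940 + 64} = \sqrt{-24876} = 6 i \sqrt{691}$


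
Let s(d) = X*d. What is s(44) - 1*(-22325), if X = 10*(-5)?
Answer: 20125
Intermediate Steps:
X = -50
s(d) = -50*d
s(44) - 1*(-22325) = -50*44 - 1*(-22325) = -2200 + 22325 = 20125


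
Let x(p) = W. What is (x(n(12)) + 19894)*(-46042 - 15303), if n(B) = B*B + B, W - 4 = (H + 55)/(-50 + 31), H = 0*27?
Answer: -23188839415/19 ≈ -1.2205e+9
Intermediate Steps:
H = 0
W = 21/19 (W = 4 + (0 + 55)/(-50 + 31) = 4 + 55/(-19) = 4 + 55*(-1/19) = 4 - 55/19 = 21/19 ≈ 1.1053)
n(B) = B + B² (n(B) = B² + B = B + B²)
x(p) = 21/19
(x(n(12)) + 19894)*(-46042 - 15303) = (21/19 + 19894)*(-46042 - 15303) = (378007/19)*(-61345) = -23188839415/19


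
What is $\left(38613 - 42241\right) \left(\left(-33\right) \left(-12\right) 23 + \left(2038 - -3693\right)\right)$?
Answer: $-53835892$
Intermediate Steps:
$\left(38613 - 42241\right) \left(\left(-33\right) \left(-12\right) 23 + \left(2038 - -3693\right)\right) = - 3628 \left(396 \cdot 23 + \left(2038 + 3693\right)\right) = - 3628 \left(9108 + 5731\right) = \left(-3628\right) 14839 = -53835892$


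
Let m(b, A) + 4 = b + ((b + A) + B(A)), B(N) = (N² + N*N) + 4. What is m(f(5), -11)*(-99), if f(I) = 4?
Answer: -23661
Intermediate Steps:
B(N) = 4 + 2*N² (B(N) = (N² + N²) + 4 = 2*N² + 4 = 4 + 2*N²)
m(b, A) = A + 2*b + 2*A² (m(b, A) = -4 + (b + ((b + A) + (4 + 2*A²))) = -4 + (b + ((A + b) + (4 + 2*A²))) = -4 + (b + (4 + A + b + 2*A²)) = -4 + (4 + A + 2*b + 2*A²) = A + 2*b + 2*A²)
m(f(5), -11)*(-99) = (-11 + 2*4 + 2*(-11)²)*(-99) = (-11 + 8 + 2*121)*(-99) = (-11 + 8 + 242)*(-99) = 239*(-99) = -23661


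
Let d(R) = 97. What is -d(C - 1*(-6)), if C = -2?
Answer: -97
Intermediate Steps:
-d(C - 1*(-6)) = -1*97 = -97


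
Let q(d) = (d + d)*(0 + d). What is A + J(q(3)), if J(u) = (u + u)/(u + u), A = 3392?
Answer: 3393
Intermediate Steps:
q(d) = 2*d² (q(d) = (2*d)*d = 2*d²)
J(u) = 1 (J(u) = (2*u)/((2*u)) = (2*u)*(1/(2*u)) = 1)
A + J(q(3)) = 3392 + 1 = 3393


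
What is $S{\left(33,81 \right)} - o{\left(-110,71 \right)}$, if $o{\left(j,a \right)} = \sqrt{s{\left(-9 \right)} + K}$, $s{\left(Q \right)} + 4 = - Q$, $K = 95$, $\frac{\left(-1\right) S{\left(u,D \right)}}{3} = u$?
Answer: $-109$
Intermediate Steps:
$S{\left(u,D \right)} = - 3 u$
$s{\left(Q \right)} = -4 - Q$
$o{\left(j,a \right)} = 10$ ($o{\left(j,a \right)} = \sqrt{\left(-4 - -9\right) + 95} = \sqrt{\left(-4 + 9\right) + 95} = \sqrt{5 + 95} = \sqrt{100} = 10$)
$S{\left(33,81 \right)} - o{\left(-110,71 \right)} = \left(-3\right) 33 - 10 = -99 - 10 = -109$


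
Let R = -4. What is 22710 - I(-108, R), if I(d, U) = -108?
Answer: 22818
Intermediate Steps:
22710 - I(-108, R) = 22710 - 1*(-108) = 22710 + 108 = 22818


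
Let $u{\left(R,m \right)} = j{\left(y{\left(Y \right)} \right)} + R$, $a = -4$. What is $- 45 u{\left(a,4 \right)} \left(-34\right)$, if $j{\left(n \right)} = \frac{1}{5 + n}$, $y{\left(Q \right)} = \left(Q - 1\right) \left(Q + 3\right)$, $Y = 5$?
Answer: $- \frac{224910}{37} \approx -6078.6$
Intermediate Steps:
$y{\left(Q \right)} = \left(-1 + Q\right) \left(3 + Q\right)$
$u{\left(R,m \right)} = \frac{1}{37} + R$ ($u{\left(R,m \right)} = \frac{1}{5 + \left(-3 + 5^{2} + 2 \cdot 5\right)} + R = \frac{1}{5 + \left(-3 + 25 + 10\right)} + R = \frac{1}{5 + 32} + R = \frac{1}{37} + R$)
$- 45 u{\left(a,4 \right)} \left(-34\right) = - 45 \left(\frac{1}{37} - 4\right) \left(-34\right) = \left(-45\right) \left(- \frac{147}{37}\right) \left(-34\right) = \frac{6615}{37} \left(-34\right) = - \frac{224910}{37}$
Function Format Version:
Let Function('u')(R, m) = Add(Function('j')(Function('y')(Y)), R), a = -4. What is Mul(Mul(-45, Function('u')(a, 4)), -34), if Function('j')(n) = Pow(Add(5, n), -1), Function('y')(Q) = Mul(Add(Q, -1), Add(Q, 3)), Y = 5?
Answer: Rational(-224910, 37) ≈ -6078.6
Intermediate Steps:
Function('y')(Q) = Mul(Add(-1, Q), Add(3, Q))
Function('u')(R, m) = Add(Rational(1, 37), R) (Function('u')(R, m) = Add(Pow(Add(5, Add(-3, Pow(5, 2), Mul(2, 5))), -1), R) = Add(Pow(Add(5, Add(-3, 25, 10)), -1), R) = Add(Pow(Add(5, 32), -1), R) = Add(Pow(37, -1), R) = Add(Rational(1, 37), R))
Mul(Mul(-45, Function('u')(a, 4)), -34) = Mul(Mul(-45, Add(Rational(1, 37), -4)), -34) = Mul(Mul(-45, Rational(-147, 37)), -34) = Mul(Rational(6615, 37), -34) = Rational(-224910, 37)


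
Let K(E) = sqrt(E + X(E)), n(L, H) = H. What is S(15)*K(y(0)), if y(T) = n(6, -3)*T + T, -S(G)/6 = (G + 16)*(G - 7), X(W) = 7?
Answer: -1488*sqrt(7) ≈ -3936.9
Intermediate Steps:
S(G) = -6*(-7 + G)*(16 + G) (S(G) = -6*(G + 16)*(G - 7) = -6*(16 + G)*(-7 + G) = -6*(-7 + G)*(16 + G))
y(T) = -2*T (y(T) = -3*T + T = -2*T)
K(E) = sqrt(7 + E) (K(E) = sqrt(E + 7) = sqrt(7 + E))
S(15)*K(y(0)) = (672 - 54*15 - 6*15**2)*sqrt(7 - 2*0) = (672 - 810 - 6*225)*sqrt(7 + 0) = (672 - 810 - 1350)*sqrt(7) = -1488*sqrt(7)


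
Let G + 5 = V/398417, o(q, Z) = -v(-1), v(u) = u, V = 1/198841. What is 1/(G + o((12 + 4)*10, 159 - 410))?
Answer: -79221634697/316886538787 ≈ -0.25000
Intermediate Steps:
V = 1/198841 ≈ 5.0291e-6
o(q, Z) = 1 (o(q, Z) = -1*(-1) = 1)
G = -396108173484/79221634697 (G = -5 + (1/198841)/398417 = -5 + (1/198841)*(1/398417) = -5 + 1/79221634697 = -396108173484/79221634697 ≈ -5.0000)
1/(G + o((12 + 4)*10, 159 - 410)) = 1/(-396108173484/79221634697 + 1) = 1/(-316886538787/79221634697) = -79221634697/316886538787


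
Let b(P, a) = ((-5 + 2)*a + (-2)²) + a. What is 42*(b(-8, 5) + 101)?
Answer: 3990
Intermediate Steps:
b(P, a) = 4 - 2*a (b(P, a) = (-3*a + 4) + a = (4 - 3*a) + a = 4 - 2*a)
42*(b(-8, 5) + 101) = 42*((4 - 2*5) + 101) = 42*((4 - 10) + 101) = 42*(-6 + 101) = 42*95 = 3990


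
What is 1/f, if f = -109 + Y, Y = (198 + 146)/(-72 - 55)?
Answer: -127/14187 ≈ -0.0089519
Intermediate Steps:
Y = -344/127 (Y = 344/(-127) = 344*(-1/127) = -344/127 ≈ -2.7087)
f = -14187/127 (f = -109 - 344/127 = -14187/127 ≈ -111.71)
1/f = 1/(-14187/127) = -127/14187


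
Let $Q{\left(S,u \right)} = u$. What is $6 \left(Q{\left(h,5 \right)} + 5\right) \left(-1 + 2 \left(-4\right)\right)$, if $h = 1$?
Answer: $-540$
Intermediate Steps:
$6 \left(Q{\left(h,5 \right)} + 5\right) \left(-1 + 2 \left(-4\right)\right) = 6 \left(5 + 5\right) \left(-1 + 2 \left(-4\right)\right) = 6 \cdot 10 \left(-1 - 8\right) = 60 \left(-9\right) = -540$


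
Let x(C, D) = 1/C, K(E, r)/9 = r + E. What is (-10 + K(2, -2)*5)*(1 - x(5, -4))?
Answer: -8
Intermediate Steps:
K(E, r) = 9*E + 9*r (K(E, r) = 9*(r + E) = 9*(E + r) = 9*E + 9*r)
(-10 + K(2, -2)*5)*(1 - x(5, -4)) = (-10 + (9*2 + 9*(-2))*5)*(1 - 1/5) = (-10 + (18 - 18)*5)*(1 - 1*1/5) = (-10 + 0*5)*(1 - 1/5) = (-10 + 0)*(4/5) = -10*4/5 = -8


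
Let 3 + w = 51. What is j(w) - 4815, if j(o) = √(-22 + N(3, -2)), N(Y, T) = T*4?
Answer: -4815 + I*√30 ≈ -4815.0 + 5.4772*I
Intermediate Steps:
N(Y, T) = 4*T
w = 48 (w = -3 + 51 = 48)
j(o) = I*√30 (j(o) = √(-22 + 4*(-2)) = √(-22 - 8) = √(-30) = I*√30)
j(w) - 4815 = I*√30 - 4815 = -4815 + I*√30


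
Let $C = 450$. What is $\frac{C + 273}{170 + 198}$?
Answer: $\frac{723}{368} \approx 1.9647$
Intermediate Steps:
$\frac{C + 273}{170 + 198} = \frac{450 + 273}{170 + 198} = \frac{723}{368}$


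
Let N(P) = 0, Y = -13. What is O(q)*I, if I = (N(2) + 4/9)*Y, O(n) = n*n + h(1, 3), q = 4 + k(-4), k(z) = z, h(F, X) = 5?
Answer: -260/9 ≈ -28.889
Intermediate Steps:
q = 0 (q = 4 - 4 = 0)
O(n) = 5 + n² (O(n) = n*n + 5 = n² + 5 = 5 + n²)
I = -52/9 (I = (0 + 4/9)*(-13) = (4/9)*(-13) = -52/9 ≈ -5.7778)
O(q)*I = (5 + 0²)*(-52/9) = (5 + 0)*(-52/9) = 5*(-52/9) = -260/9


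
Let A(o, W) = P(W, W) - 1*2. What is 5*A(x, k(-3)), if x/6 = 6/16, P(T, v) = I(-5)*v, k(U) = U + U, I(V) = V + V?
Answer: 290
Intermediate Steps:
I(V) = 2*V
k(U) = 2*U
P(T, v) = -10*v (P(T, v) = (2*(-5))*v = -10*v)
x = 9/4 (x = 6*(6/16) = 6*(6*(1/16)) = 6*(3/8) = 9/4 ≈ 2.2500)
A(o, W) = -2 - 10*W (A(o, W) = -10*W - 1*2 = -10*W - 2 = -2 - 10*W)
5*A(x, k(-3)) = 5*(-2 - 20*(-3)) = 5*(-2 - 10*(-6)) = 5*(-2 + 60) = 5*58 = 290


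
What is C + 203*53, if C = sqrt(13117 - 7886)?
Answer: 10759 + sqrt(5231) ≈ 10831.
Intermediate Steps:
C = sqrt(5231) ≈ 72.326
C + 203*53 = sqrt(5231) + 203*53 = sqrt(5231) + 10759 = 10759 + sqrt(5231)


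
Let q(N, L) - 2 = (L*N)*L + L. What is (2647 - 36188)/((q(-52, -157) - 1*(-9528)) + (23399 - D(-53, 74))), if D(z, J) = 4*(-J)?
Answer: 33541/1248680 ≈ 0.026861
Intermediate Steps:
D(z, J) = -4*J
q(N, L) = 2 + L + N*L² (q(N, L) = 2 + ((L*N)*L + L) = 2 + (N*L² + L) = 2 + (L + N*L²) = 2 + L + N*L²)
(2647 - 36188)/((q(-52, -157) - 1*(-9528)) + (23399 - D(-53, 74))) = (2647 - 36188)/(((2 - 157 - 52*(-157)²) - 1*(-9528)) + (23399 - (-4)*74)) = -33541/(((2 - 157 - 52*24649) + 9528) + (23399 - 1*(-296))) = -33541/(((2 - 157 - 1281748) + 9528) + (23399 + 296)) = -33541/((-1281903 + 9528) + 23695) = -33541/(-1272375 + 23695) = -33541/(-1248680) = -33541*(-1/1248680) = 33541/1248680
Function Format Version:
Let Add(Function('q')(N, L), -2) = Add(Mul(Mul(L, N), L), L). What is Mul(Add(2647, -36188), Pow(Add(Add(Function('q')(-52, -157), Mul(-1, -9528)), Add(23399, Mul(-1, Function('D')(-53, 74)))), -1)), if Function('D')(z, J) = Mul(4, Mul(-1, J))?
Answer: Rational(33541, 1248680) ≈ 0.026861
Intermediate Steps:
Function('D')(z, J) = Mul(-4, J)
Function('q')(N, L) = Add(2, L, Mul(N, Pow(L, 2))) (Function('q')(N, L) = Add(2, Add(Mul(Mul(L, N), L), L)) = Add(2, Add(Mul(N, Pow(L, 2)), L)) = Add(2, Add(L, Mul(N, Pow(L, 2)))) = Add(2, L, Mul(N, Pow(L, 2))))
Mul(Add(2647, -36188), Pow(Add(Add(Function('q')(-52, -157), Mul(-1, -9528)), Add(23399, Mul(-1, Function('D')(-53, 74)))), -1)) = Mul(Add(2647, -36188), Pow(Add(Add(Add(2, -157, Mul(-52, Pow(-157, 2))), Mul(-1, -9528)), Add(23399, Mul(-1, Mul(-4, 74)))), -1)) = Mul(-33541, Pow(Add(Add(Add(2, -157, Mul(-52, 24649)), 9528), Add(23399, Mul(-1, -296))), -1)) = Mul(-33541, Pow(Add(Add(Add(2, -157, -1281748), 9528), Add(23399, 296)), -1)) = Mul(-33541, Pow(Add(Add(-1281903, 9528), 23695), -1)) = Mul(-33541, Pow(Add(-1272375, 23695), -1)) = Mul(-33541, Pow(-1248680, -1)) = Mul(-33541, Rational(-1, 1248680)) = Rational(33541, 1248680)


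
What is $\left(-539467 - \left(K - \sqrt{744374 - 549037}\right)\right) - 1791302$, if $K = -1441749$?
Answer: $-889020 + \sqrt{195337} \approx -8.8858 \cdot 10^{5}$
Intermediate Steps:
$\left(-539467 - \left(K - \sqrt{744374 - 549037}\right)\right) - 1791302 = \left(-539467 + \left(\sqrt{744374 - 549037} - -1441749\right)\right) - 1791302 = \left(-539467 + \left(\sqrt{195337} + 1441749\right)\right) - 1791302 = \left(-539467 + \left(1441749 + \sqrt{195337}\right)\right) - 1791302 = \left(902282 + \sqrt{195337}\right) - 1791302 = -889020 + \sqrt{195337}$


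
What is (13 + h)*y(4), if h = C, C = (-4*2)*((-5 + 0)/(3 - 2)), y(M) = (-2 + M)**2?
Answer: 212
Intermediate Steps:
C = 40 (C = -(-40)/1 = -(-40) = -8*(-5) = 40)
h = 40
(13 + h)*y(4) = (13 + 40)*(-2 + 4)**2 = 53*2**2 = 53*4 = 212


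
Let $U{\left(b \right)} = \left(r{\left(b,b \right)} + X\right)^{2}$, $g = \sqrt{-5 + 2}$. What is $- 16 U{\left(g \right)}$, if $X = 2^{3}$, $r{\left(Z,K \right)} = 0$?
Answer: $-1024$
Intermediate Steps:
$X = 8$
$g = i \sqrt{3}$ ($g = \sqrt{-3} = i \sqrt{3} \approx 1.732 i$)
$U{\left(b \right)} = 64$ ($U{\left(b \right)} = \left(0 + 8\right)^{2} = 8^{2} = 64$)
$- 16 U{\left(g \right)} = \left(-16\right) 64 = -1024$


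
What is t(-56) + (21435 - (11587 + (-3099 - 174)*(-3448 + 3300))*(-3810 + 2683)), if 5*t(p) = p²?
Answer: 2795019596/5 ≈ 5.5900e+8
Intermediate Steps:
t(p) = p²/5
t(-56) + (21435 - (11587 + (-3099 - 174)*(-3448 + 3300))*(-3810 + 2683)) = (⅕)*(-56)² + (21435 - (11587 + (-3099 - 174)*(-3448 + 3300))*(-3810 + 2683)) = (⅕)*3136 + (21435 - (11587 - 3273*(-148))*(-1127)) = 3136/5 + (21435 - (11587 + 484404)*(-1127)) = 3136/5 + (21435 - 495991*(-1127)) = 3136/5 + (21435 - 1*(-558981857)) = 3136/5 + (21435 + 558981857) = 3136/5 + 559003292 = 2795019596/5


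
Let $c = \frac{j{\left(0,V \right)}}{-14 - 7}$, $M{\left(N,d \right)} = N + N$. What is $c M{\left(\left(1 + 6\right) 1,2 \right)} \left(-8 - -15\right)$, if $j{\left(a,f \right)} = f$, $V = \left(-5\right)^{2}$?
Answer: $- \frac{350}{3} \approx -116.67$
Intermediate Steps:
$V = 25$
$M{\left(N,d \right)} = 2 N$
$c = - \frac{25}{21}$ ($c = \frac{1}{-14 - 7} \cdot 25 = \frac{1}{-21} \cdot 25 = \left(- \frac{1}{21}\right) 25 = - \frac{25}{21} \approx -1.1905$)
$c M{\left(\left(1 + 6\right) 1,2 \right)} \left(-8 - -15\right) = - \frac{25 \cdot 2 \left(1 + 6\right) 1}{21} \left(-8 - -15\right) = - \frac{25 \cdot 2 \cdot 7 \cdot 1}{21} \left(-8 + 15\right) = - \frac{25 \cdot 2 \cdot 7}{21} \cdot 7 = \left(- \frac{25}{21}\right) 14 \cdot 7 = \left(- \frac{50}{3}\right) 7 = - \frac{350}{3}$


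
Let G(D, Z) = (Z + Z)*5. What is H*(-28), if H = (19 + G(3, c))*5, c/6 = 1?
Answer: -11060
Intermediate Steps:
c = 6 (c = 6*1 = 6)
G(D, Z) = 10*Z (G(D, Z) = (2*Z)*5 = 10*Z)
H = 395 (H = (19 + 10*6)*5 = (19 + 60)*5 = 79*5 = 395)
H*(-28) = 395*(-28) = -11060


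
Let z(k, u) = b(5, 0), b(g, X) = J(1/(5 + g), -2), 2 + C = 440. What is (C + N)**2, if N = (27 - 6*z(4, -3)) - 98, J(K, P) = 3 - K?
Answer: 3055504/25 ≈ 1.2222e+5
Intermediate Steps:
C = 438 (C = -2 + 440 = 438)
b(g, X) = 3 - 1/(5 + g)
z(k, u) = 29/10 (z(k, u) = (14 + 3*5)/(5 + 5) = (14 + 15)/10 = (1/10)*29 = 29/10)
N = -442/5 (N = (27 - 6*29/10) - 98 = (27 - 87/5) - 98 = 48/5 - 98 = -442/5 ≈ -88.400)
(C + N)**2 = (438 - 442/5)**2 = (1748/5)**2 = 3055504/25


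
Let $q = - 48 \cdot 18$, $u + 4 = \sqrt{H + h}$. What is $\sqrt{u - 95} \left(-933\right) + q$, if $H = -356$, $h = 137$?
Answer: $-864 - 933 \sqrt{-99 + i \sqrt{219}} \approx -1555.9 - 9309.0 i$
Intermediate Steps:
$u = -4 + i \sqrt{219}$ ($u = -4 + \sqrt{-356 + 137} = -4 + \sqrt{-219} = -4 + i \sqrt{219} \approx -4.0 + 14.799 i$)
$q = -864$ ($q = \left(-1\right) 864 = -864$)
$\sqrt{u - 95} \left(-933\right) + q = \sqrt{\left(-4 + i \sqrt{219}\right) - 95} \left(-933\right) - 864 = \sqrt{-99 + i \sqrt{219}} \left(-933\right) - 864 = - 933 \sqrt{-99 + i \sqrt{219}} - 864 = -864 - 933 \sqrt{-99 + i \sqrt{219}}$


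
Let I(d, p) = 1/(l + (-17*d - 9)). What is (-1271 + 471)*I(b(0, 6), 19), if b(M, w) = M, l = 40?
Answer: -800/31 ≈ -25.806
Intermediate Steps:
I(d, p) = 1/(31 - 17*d) (I(d, p) = 1/(40 + (-17*d - 9)) = 1/(40 + (-9 - 17*d)) = 1/(31 - 17*d))
(-1271 + 471)*I(b(0, 6), 19) = (-1271 + 471)*(-1/(-31 + 17*0)) = -(-800)/(-31 + 0) = -(-800)/(-31) = -(-800)*(-1)/31 = -800*1/31 = -800/31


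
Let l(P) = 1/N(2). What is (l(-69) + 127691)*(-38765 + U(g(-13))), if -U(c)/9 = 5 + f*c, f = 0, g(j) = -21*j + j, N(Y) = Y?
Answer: -4955707115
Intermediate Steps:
g(j) = -20*j
l(P) = ½ (l(P) = 1/2 = ½)
U(c) = -45 (U(c) = -9*(5 + 0*c) = -9*(5 + 0) = -9*5 = -45)
(l(-69) + 127691)*(-38765 + U(g(-13))) = (½ + 127691)*(-38765 - 45) = (255383/2)*(-38810) = -4955707115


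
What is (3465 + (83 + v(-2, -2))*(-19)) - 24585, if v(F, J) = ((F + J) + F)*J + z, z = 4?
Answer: -23001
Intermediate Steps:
v(F, J) = 4 + J*(J + 2*F) (v(F, J) = ((F + J) + F)*J + 4 = (J + 2*F)*J + 4 = J*(J + 2*F) + 4 = 4 + J*(J + 2*F))
(3465 + (83 + v(-2, -2))*(-19)) - 24585 = (3465 + (83 + (4 + (-2)² + 2*(-2)*(-2)))*(-19)) - 24585 = (3465 + (83 + (4 + 4 + 8))*(-19)) - 24585 = (3465 + (83 + 16)*(-19)) - 24585 = (3465 + 99*(-19)) - 24585 = (3465 - 1881) - 24585 = 1584 - 24585 = -23001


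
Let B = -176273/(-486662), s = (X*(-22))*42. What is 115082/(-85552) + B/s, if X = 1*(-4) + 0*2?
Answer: -12936451849873/9617663614944 ≈ -1.3451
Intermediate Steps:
X = -4 (X = -4 + 0 = -4)
s = 3696 (s = -4*(-22)*42 = 88*42 = 3696)
B = 176273/486662 (B = -176273*(-1/486662) = 176273/486662 ≈ 0.36221)
115082/(-85552) + B/s = 115082/(-85552) + (176273/486662)/3696 = 115082*(-1/85552) + (176273/486662)*(1/3696) = -57541/42776 + 176273/1798702752 = -12936451849873/9617663614944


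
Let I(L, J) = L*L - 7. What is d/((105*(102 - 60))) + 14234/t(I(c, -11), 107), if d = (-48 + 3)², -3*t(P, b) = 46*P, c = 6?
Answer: -2062383/65366 ≈ -31.551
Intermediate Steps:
I(L, J) = -7 + L² (I(L, J) = L² - 7 = -7 + L²)
t(P, b) = -46*P/3
d = 2025 (d = (-45)² = 2025)
d/((105*(102 - 60))) + 14234/t(I(c, -11), 107) = 2025/((105*(102 - 60))) + 14234/((-46*(-7 + 6²)/3)) = 2025/((105*42)) + 14234/((-46*(-7 + 36)/3)) = 2025/4410 + 14234/((-46/3*29)) = 2025*(1/4410) + 14234/(-1334/3) = 45/98 + 14234*(-3/1334) = 45/98 - 21351/667 = -2062383/65366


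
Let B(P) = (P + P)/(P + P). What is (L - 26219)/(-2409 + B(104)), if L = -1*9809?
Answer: 9007/602 ≈ 14.962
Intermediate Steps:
L = -9809
B(P) = 1 (B(P) = (2*P)/((2*P)) = (2*P)*(1/(2*P)) = 1)
(L - 26219)/(-2409 + B(104)) = (-9809 - 26219)/(-2409 + 1) = -36028/(-2408) = -36028*(-1/2408) = 9007/602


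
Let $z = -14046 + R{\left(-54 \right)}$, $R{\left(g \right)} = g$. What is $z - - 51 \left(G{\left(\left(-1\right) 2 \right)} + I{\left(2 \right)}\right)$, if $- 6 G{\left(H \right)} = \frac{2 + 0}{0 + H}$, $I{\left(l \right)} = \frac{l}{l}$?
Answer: $- \frac{28081}{2} \approx -14041.0$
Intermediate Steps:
$I{\left(l \right)} = 1$
$G{\left(H \right)} = - \frac{1}{3 H}$ ($G{\left(H \right)} = - \frac{\left(2 + 0\right) \frac{1}{0 + H}}{6} = - \frac{2 \frac{1}{H}}{6} = - \frac{1}{3 H}$)
$z = -14100$ ($z = -14046 - 54 = -14100$)
$z - - 51 \left(G{\left(\left(-1\right) 2 \right)} + I{\left(2 \right)}\right) = -14100 - - 51 \left(- \frac{1}{3 \left(\left(-1\right) 2\right)} + 1\right) = -14100 - - 51 \left(- \frac{1}{3 \left(-2\right)} + 1\right) = -14100 - - 51 \left(\left(- \frac{1}{3}\right) \left(- \frac{1}{2}\right) + 1\right) = -14100 - - 51 \left(\frac{1}{6} + 1\right) = -14100 - \left(-51\right) \frac{7}{6} = -14100 - - \frac{119}{2} = -14100 + \frac{119}{2} = - \frac{28081}{2}$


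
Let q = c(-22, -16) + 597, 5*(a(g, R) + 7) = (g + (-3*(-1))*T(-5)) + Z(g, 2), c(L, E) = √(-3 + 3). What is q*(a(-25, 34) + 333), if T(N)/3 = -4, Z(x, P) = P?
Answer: 937887/5 ≈ 1.8758e+5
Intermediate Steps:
c(L, E) = 0 (c(L, E) = √0 = 0)
T(N) = -12 (T(N) = 3*(-4) = -12)
a(g, R) = -69/5 + g/5 (a(g, R) = -7 + ((g - 3*(-1)*(-12)) + 2)/5 = -7 + ((g + 3*(-12)) + 2)/5 = -7 + ((g - 36) + 2)/5 = -7 + ((-36 + g) + 2)/5 = -7 + (-34 + g)/5 = -7 + (-34/5 + g/5) = -69/5 + g/5)
q = 597 (q = 0 + 597 = 597)
q*(a(-25, 34) + 333) = 597*((-69/5 + (⅕)*(-25)) + 333) = 597*((-69/5 - 5) + 333) = 597*(-94/5 + 333) = 597*(1571/5) = 937887/5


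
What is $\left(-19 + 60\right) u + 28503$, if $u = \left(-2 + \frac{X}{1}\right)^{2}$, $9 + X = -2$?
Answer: $35432$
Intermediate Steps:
$X = -11$ ($X = -9 - 2 = -11$)
$u = 169$ ($u = \left(-2 - \frac{11}{1}\right)^{2} = \left(-2 - 11\right)^{2} = \left(-13\right)^{2} = 169$)
$\left(-19 + 60\right) u + 28503 = \left(-19 + 60\right) 169 + 28503 = 41 \cdot 169 + 28503 = 6929 + 28503 = 35432$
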